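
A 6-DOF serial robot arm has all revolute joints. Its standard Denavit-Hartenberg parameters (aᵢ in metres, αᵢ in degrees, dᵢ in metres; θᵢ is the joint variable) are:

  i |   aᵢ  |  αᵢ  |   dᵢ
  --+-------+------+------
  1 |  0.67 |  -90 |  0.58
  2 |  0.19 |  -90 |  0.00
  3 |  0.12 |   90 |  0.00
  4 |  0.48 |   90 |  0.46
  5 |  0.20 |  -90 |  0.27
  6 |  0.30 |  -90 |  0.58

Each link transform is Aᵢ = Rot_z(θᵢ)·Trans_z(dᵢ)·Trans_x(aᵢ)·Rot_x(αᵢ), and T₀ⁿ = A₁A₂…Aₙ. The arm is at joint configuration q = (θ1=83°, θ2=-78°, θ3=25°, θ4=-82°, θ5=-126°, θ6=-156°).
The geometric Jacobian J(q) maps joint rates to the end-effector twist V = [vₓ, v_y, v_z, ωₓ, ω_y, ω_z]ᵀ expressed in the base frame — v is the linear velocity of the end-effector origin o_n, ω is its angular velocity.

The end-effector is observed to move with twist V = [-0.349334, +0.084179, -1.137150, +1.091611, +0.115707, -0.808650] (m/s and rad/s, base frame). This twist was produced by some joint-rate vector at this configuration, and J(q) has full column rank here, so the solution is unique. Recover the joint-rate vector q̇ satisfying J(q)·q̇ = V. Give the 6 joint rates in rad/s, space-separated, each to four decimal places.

-0.8160 -0.6340 -0.0040 -0.5220 -0.2690 -0.2590

o_n = [-0.2539, -0.2854, 0.9403]
J₁: ẑ×o_n = [0.2854, -0.2539, 0.0000], ω = ẑ
J2: z=[-0.9925, 0.1219, 0.0000] o=[0.0817, 0.6650, 0.5800] → [0.0439, 0.3576, 0.9843, -0.9925, 0.1219, 0.0000]
J3: z=[0.1192, 0.9709, -0.2079] o=[0.0865, 0.7042, 0.7658] → [-0.0364, 0.0500, 0.2124, 0.1192, 0.9709, -0.2079]
J4: z=[-0.8888, 0.1977, 0.4134] o=[0.1396, 0.7205, 0.8722] → [0.4293, -0.1021, 0.9719, -0.8888, 0.1977, 0.4134]
J5: z=[-0.4547, -0.2693, -0.8489] o=[-0.2964, 0.3590, 1.2204] → [-0.4716, -0.1635, 0.3045, -0.4547, -0.2693, -0.8489]
J6: z=[0.4768, -0.8787, 0.0234] o=[-0.2687, 0.3651, 0.8856] → [-0.0328, -0.0257, -0.2971, 0.4768, -0.8787, 0.0234]
q̇ = J⁺·V = [-0.8160, -0.6340, -0.0040, -0.5220, -0.2690, -0.2590]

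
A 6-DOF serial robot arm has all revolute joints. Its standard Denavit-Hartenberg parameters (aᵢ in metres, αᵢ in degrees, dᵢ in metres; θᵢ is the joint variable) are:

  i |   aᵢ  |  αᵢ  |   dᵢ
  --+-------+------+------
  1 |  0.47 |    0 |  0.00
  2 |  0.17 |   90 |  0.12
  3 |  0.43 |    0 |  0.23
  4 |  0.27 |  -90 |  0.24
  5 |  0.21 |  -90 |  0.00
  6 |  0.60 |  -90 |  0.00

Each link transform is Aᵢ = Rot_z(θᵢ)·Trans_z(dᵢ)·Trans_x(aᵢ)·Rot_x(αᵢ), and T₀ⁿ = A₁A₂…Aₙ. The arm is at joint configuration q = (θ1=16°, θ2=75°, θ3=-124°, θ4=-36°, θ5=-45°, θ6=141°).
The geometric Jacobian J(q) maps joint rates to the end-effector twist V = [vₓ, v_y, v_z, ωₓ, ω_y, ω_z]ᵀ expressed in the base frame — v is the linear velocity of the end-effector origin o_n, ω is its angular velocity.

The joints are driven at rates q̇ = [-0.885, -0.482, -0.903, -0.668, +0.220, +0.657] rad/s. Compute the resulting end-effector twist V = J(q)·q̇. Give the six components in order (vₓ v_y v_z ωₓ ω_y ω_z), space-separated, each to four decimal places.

-0.4095 -0.3088 0.3368 -2.0290 -0.3968 -1.7326

o_n = [0.7455, -0.1484, 0.0880]
J₁: ẑ×o_n = [0.1484, 0.7455, -0.0000], ω = ẑ
J2: z=[0.0000, 0.0000, 1.0000] o=[0.4518, 0.1295, 0.0000] → [0.2779, 0.2937, -0.0000, 0.0000, 0.0000, 1.0000]
J3: z=[0.9998, 0.0175, 0.0000] o=[0.4488, 0.2995, 0.1200] → [-0.0006, 0.0320, -0.4530, 0.9998, 0.0175, 0.0000]
J4: z=[0.9998, 0.0175, 0.0000] o=[0.6830, 0.0631, -0.2365] → [0.0057, -0.3244, -0.2126, 0.9998, 0.0175, 0.0000]
J5: z=[-0.0060, 0.3420, -0.9397] o=[0.9274, -0.1864, -0.3288] → [0.1782, 0.1734, 0.0620, -0.0060, 0.3420, -0.9397]
J6: z=[-0.6954, -0.6767, -0.2418] o=[1.0783, -0.3233, -0.3796] → [-0.2741, 0.4057, -0.3468, -0.6954, -0.6767, -0.2418]
V = J·q̇ = [-0.4095, -0.3088, 0.3368, -2.0290, -0.3968, -1.7326]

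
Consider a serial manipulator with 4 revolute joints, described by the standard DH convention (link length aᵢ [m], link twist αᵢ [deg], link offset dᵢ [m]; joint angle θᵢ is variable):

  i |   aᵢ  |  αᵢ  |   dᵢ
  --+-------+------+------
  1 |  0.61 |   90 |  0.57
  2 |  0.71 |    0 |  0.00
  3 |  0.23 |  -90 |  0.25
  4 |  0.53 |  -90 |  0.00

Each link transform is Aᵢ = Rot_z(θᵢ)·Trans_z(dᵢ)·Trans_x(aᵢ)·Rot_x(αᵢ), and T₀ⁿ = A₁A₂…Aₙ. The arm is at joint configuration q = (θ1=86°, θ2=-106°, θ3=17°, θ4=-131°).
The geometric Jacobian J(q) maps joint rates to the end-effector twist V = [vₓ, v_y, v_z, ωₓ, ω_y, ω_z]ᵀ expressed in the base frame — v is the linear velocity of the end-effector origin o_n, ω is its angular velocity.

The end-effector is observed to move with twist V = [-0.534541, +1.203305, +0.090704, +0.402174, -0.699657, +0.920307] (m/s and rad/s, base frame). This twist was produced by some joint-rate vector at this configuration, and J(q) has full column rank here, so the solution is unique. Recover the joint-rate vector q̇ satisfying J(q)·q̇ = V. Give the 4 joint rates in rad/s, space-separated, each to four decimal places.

o_n = [0.6772, 0.3659, 0.0052]
J₁: ẑ×o_n = [-0.3659, 0.6772, 0.0000], ω = ẑ
J2: z=[0.9976, -0.0698, 0.0000] o=[0.0426, 0.6085, 0.5700] → [0.0394, 0.5634, -0.1978, 0.9976, -0.0698, 0.0000]
J3: z=[0.9976, -0.0698, 0.0000] o=[0.0289, 0.4133, -0.1125] → [-0.0082, -0.1174, -0.0021, 0.9976, -0.0698, 0.0000]
J4: z=[0.0697, 0.9974, 0.0175] o=[0.2786, 0.3999, -0.3425] → [0.3474, -0.0173, -0.3999, 0.0697, 0.9974, 0.0175]
q̇ = J⁺·V = [0.9320, 0.9010, -0.4510, -0.6700]

0.9320 0.9010 -0.4510 -0.6700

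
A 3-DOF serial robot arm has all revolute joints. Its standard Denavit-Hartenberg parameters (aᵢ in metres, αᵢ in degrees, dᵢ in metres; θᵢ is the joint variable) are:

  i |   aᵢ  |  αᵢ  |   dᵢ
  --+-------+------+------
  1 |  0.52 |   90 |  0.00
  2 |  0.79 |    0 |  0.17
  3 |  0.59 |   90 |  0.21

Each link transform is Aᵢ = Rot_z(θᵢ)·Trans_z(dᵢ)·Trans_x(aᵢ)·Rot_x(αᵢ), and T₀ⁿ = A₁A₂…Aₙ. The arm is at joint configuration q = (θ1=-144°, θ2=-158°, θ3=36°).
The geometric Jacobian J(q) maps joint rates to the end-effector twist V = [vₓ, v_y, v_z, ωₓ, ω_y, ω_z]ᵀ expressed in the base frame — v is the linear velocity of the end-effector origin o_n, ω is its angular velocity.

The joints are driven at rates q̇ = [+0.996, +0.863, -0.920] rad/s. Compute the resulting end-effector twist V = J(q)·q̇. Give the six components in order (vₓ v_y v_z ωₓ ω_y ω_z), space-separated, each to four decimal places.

o_n = [0.2015, 0.6161, -0.7963]
J₁: ẑ×o_n = [-0.6161, 0.2015, 0.0000], ω = ẑ
J2: z=[-0.5878, 0.8090, 0.0000] o=[-0.4207, -0.3056, 0.0000] → [-0.6442, -0.4680, -1.0451, -0.5878, 0.8090, 0.0000]
J3: z=[-0.5878, 0.8090, 0.0000] o=[0.0720, 0.2624, -0.2959] → [-0.4048, -0.2941, -0.3127, -0.5878, 0.8090, 0.0000]
V = J·q̇ = [-0.7972, 0.0673, -0.6143, 0.0335, -0.0461, 0.9960]

-0.7972 0.0673 -0.6143 0.0335 -0.0461 0.9960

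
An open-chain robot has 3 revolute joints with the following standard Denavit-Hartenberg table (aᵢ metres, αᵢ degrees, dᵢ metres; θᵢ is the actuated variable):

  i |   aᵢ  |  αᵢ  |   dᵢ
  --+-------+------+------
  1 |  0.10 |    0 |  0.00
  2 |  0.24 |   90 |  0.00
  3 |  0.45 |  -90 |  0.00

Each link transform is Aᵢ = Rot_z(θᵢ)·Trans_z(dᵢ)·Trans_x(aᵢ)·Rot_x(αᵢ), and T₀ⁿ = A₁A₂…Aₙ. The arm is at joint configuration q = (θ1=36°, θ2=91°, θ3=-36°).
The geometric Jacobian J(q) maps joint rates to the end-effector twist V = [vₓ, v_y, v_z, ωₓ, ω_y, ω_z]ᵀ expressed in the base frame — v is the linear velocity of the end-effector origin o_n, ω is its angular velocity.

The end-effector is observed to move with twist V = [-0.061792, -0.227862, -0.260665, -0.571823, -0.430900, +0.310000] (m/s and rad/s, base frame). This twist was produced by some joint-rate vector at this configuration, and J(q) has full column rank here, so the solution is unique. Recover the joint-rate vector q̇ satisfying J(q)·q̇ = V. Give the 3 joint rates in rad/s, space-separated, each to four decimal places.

o_n = [-0.2826, 0.5412, -0.2645]
J₁: ẑ×o_n = [-0.5412, -0.2826, 0.0000], ω = ẑ
J2: z=[0.0000, 0.0000, 1.0000] o=[0.0809, 0.0588, 0.0000] → [-0.4824, -0.3635, 0.0000, 0.0000, 0.0000, 1.0000]
J3: z=[0.7986, 0.6018, 0.0000] o=[-0.0635, 0.2505, 0.0000] → [-0.1592, 0.2112, 0.3641, 0.7986, 0.6018, 0.0000]
q̇ = J⁺·V = [0.4460, -0.1360, -0.7160]

0.4460 -0.1360 -0.7160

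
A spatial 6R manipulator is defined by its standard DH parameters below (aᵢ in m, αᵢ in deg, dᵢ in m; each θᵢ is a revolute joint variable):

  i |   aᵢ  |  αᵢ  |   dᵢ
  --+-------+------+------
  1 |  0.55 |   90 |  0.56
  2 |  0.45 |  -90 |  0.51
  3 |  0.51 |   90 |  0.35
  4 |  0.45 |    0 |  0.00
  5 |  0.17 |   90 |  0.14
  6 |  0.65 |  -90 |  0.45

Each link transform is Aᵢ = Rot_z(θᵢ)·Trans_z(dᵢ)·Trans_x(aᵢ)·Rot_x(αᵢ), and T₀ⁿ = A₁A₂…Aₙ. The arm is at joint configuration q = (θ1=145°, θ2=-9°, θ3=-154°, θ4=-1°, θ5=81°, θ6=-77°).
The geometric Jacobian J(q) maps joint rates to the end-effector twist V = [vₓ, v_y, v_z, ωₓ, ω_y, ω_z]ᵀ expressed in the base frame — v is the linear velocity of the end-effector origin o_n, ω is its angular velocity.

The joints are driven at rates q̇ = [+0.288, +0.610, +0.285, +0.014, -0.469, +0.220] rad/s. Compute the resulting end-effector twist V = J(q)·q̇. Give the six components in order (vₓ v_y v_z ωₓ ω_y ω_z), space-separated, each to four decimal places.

o_n = [0.9104, 1.3067, 1.2291]
J₁: ẑ×o_n = [-1.3067, 0.9104, 0.0000], ω = ẑ
J2: z=[0.5736, 0.8192, 0.0000] o=[-0.4505, 0.3155, 0.5600] → [0.5481, -0.3838, -0.5462, 0.5736, 0.8192, 0.0000]
J3: z=[-0.1281, 0.0897, 0.9877] o=[-0.5221, 0.9882, 0.4896] → [-0.2483, 1.5096, -0.1693, -0.1281, 0.0897, 0.9877]
J4: z=[-0.1609, -0.9846, 0.0686] o=[-0.0678, 0.9430, 0.9070] → [-0.3421, 0.1189, 0.9046, -0.1609, -0.9846, 0.0686]
J5: z=[-0.1609, -0.9846, 0.0686] o=[0.3735, 0.8748, 0.9625] → [-0.2921, 0.0797, 0.4591, -0.1609, -0.9846, 0.0686]
J6: z=[0.9860, -0.1634, -0.0330] o=[0.3584, 0.7475, 1.1416] → [0.0042, -0.1045, 0.6415, 0.9860, -0.1634, -0.0330]
V = J·q̇ = [0.0204, 0.3996, -0.4430, 0.6035, 0.9373, 0.5310]

0.0204 0.3996 -0.4430 0.6035 0.9373 0.5310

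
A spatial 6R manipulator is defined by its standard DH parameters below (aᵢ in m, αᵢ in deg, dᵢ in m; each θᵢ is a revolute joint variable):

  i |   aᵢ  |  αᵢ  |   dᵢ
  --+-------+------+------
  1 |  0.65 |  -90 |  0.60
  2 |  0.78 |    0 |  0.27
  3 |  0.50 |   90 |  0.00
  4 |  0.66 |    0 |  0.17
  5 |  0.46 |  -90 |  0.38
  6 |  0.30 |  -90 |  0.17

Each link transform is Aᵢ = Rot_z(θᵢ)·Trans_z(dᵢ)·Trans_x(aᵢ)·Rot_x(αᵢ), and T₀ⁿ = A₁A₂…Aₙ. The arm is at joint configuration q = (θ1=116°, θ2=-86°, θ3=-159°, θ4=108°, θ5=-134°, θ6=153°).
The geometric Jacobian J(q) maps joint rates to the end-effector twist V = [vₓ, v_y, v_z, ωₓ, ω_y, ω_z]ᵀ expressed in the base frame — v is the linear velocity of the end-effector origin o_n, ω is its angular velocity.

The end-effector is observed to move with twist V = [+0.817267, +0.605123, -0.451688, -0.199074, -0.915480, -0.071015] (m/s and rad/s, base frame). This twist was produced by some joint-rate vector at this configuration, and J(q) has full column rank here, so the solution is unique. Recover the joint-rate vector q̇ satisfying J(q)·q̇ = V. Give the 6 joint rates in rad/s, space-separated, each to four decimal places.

-0.8740 0.8630 0.5720 -0.2390 -0.7670 -0.9510

o_n = [-1.2407, 0.3402, 0.7104]
J₁: ẑ×o_n = [-0.3402, -1.2407, 0.0000], ω = ẑ
J2: z=[-0.8988, -0.4384, 0.0000] o=[-0.2849, 0.5842, 0.6000] → [-0.0484, 0.0992, -0.1996, -0.8988, -0.4384, 0.0000]
J3: z=[-0.8988, -0.4384, 0.0000] o=[-0.5515, 0.5148, 1.3781] → [0.2927, -0.6001, -0.1452, -0.8988, -0.4384, 0.0000]
J4: z=[-0.3973, 0.8146, -0.4226] o=[-0.4588, 0.3248, 0.9249] → [-0.1683, 0.2452, 0.6308, -0.3973, 0.8146, -0.4226]
J5: z=[-0.3973, 0.8146, -0.4226] o=[-1.1283, 0.2656, 1.0379] → [-0.2353, -0.0826, 0.0619, -0.3973, 0.8146, -0.4226]
J6: z=[-0.7266, -0.5605, -0.3973] o=[-1.0215, 0.5065, 0.5026] → [-0.1825, 0.2381, -0.0020, -0.7266, -0.5605, -0.3973]
q̇ = J⁺·V = [-0.8740, 0.8630, 0.5720, -0.2390, -0.7670, -0.9510]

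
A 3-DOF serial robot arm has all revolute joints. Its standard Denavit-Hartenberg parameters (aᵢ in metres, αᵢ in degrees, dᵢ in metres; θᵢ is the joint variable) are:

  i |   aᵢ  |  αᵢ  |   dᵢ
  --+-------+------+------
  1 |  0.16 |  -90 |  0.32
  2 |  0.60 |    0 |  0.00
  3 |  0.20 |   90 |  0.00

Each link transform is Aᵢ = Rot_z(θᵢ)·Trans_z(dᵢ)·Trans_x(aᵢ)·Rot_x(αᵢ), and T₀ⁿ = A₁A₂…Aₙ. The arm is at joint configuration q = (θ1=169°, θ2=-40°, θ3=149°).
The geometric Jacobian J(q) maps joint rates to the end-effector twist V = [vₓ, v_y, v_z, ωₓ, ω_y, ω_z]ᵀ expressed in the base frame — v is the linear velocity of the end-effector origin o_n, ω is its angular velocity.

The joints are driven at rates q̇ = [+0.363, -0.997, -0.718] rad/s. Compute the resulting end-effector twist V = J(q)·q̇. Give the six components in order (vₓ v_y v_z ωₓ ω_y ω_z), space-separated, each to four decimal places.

0.0207 -0.2091 0.3466 0.3272 1.6835 0.3630

o_n = [-0.5443, 0.1058, 0.5166]
J₁: ẑ×o_n = [-0.1058, -0.5443, 0.0000], ω = ẑ
J2: z=[-0.1908, -0.9816, 0.0000] o=[-0.1571, 0.0305, 0.3200] → [-0.1930, 0.0375, -0.3945, -0.1908, -0.9816, 0.0000]
J3: z=[-0.1908, -0.9816, 0.0000] o=[-0.6082, 0.1182, 0.7057] → [0.1856, -0.0361, 0.0651, -0.1908, -0.9816, 0.0000]
V = J·q̇ = [0.0207, -0.2091, 0.3466, 0.3272, 1.6835, 0.3630]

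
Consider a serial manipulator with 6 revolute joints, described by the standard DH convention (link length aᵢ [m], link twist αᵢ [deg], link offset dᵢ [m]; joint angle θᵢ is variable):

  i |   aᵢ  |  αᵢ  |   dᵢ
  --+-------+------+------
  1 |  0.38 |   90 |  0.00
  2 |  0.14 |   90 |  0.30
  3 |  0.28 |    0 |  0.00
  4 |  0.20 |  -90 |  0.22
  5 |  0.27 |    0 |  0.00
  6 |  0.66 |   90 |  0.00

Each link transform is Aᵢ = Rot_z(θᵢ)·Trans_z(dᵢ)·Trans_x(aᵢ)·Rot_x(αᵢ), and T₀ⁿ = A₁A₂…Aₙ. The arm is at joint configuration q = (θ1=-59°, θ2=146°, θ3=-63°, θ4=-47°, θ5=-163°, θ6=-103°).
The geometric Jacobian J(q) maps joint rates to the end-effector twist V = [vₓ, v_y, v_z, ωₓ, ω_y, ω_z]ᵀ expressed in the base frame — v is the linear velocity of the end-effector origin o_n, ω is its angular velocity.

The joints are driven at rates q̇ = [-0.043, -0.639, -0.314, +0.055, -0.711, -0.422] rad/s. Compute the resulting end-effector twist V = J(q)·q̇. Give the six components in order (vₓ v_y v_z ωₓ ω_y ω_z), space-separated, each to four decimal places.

0.6102 0.3444 -0.0682 0.5956 -0.5029 -0.8531

o_n = [-0.1644, -0.0147, -0.1287]
J₁: ẑ×o_n = [0.0147, -0.1644, 0.0000], ω = ẑ
J2: z=[-0.8572, -0.5150, 0.0000] o=[0.1957, -0.3257, 0.0000] → [0.0663, -0.1103, -0.4520, -0.8572, -0.5150, 0.0000]
J3: z=[0.2880, -0.4793, 0.8290] o=[-0.1212, -0.3807, 0.0783] → [-0.2042, 0.0238, 0.0847, 0.2880, -0.4793, 0.8290]
J4: z=[0.2880, -0.4793, 0.8290] o=[0.0384, -0.1619, 0.1494] → [0.0113, -0.0880, -0.0548, 0.2880, -0.4793, 0.8290]
J5: z=[-0.1081, 0.8439, 0.5255] o=[0.2920, -0.2192, 0.2935] → [-0.4637, -0.2854, 0.3631, -0.1081, 0.8439, 0.5255]
J6: z=[-0.1081, 0.8439, 0.5255] o=[0.0691, -0.3192, 0.4083] → [-0.6132, -0.1807, 0.1641, -0.1081, 0.8439, 0.5255]
V = J·q̇ = [0.6102, 0.3444, -0.0682, 0.5956, -0.5029, -0.8531]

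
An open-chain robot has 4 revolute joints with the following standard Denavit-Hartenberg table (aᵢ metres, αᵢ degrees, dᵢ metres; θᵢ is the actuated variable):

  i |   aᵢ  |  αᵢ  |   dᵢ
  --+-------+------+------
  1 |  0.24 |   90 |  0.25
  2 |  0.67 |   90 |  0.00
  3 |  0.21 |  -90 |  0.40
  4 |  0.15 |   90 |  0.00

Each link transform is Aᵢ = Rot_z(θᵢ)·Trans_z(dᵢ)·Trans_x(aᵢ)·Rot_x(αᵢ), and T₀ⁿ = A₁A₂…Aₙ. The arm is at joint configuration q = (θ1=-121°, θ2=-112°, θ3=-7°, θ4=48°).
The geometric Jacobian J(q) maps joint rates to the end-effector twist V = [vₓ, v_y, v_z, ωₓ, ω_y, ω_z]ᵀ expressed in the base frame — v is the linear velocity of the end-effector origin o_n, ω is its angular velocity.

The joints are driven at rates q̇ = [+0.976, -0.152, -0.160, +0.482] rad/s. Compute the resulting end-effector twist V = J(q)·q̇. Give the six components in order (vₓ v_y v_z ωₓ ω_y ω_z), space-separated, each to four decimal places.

-0.2459 0.2542 0.1333 -0.3449 0.0598 0.8616

o_n = [0.2353, 0.3182, -0.5488]
J₁: ẑ×o_n = [-0.3182, 0.2353, 0.0000], ω = ẑ
J2: z=[-0.8572, 0.5150, 0.0000] o=[-0.1236, -0.2057, 0.2500] → [-0.4114, -0.6847, -0.6339, -0.8572, 0.5150, 0.0000]
J3: z=[0.4775, 0.7948, 0.3746] o=[0.0057, 0.0094, -0.3712] → [-0.2568, 0.1708, -0.0351, 0.4775, 0.7948, 0.3746]
J4: z=[-0.8273, 0.5503, -0.1130] o=[0.2588, 0.3811, -0.4146] → [-0.0809, -0.1083, 0.0650, -0.8273, 0.5503, -0.1130]
V = J·q̇ = [-0.2459, 0.2542, 0.1333, -0.3449, 0.0598, 0.8616]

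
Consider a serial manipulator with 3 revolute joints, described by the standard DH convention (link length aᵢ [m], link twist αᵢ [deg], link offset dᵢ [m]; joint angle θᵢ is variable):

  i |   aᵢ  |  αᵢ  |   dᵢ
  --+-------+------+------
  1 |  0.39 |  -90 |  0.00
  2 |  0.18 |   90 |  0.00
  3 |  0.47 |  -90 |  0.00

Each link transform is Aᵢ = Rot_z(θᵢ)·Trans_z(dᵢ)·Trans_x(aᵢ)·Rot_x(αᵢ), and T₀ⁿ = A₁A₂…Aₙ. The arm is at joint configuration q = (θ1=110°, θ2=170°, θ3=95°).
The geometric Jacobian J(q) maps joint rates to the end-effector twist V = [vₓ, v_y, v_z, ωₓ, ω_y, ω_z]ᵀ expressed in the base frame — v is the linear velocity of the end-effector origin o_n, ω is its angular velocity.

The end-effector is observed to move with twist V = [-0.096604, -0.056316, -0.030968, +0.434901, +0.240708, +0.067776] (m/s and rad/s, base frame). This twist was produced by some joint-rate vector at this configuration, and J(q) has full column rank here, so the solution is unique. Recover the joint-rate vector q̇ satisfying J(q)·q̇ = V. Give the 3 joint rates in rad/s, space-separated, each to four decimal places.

0.5070 -0.4910 0.4460

o_n = [-0.5265, 0.0777, -0.0241]
J₁: ẑ×o_n = [-0.0777, -0.5265, 0.0000], ω = ẑ
J2: z=[-0.9397, -0.3420, 0.0000] o=[-0.1334, 0.3665, 0.0000] → [0.0083, -0.0227, 0.1369, -0.9397, -0.3420, 0.0000]
J3: z=[-0.0594, 0.1632, -0.9848] o=[-0.0728, 0.1999, -0.0313] → [-0.1192, 0.4473, 0.0813, -0.0594, 0.1632, -0.9848]
q̇ = J⁺·V = [0.5070, -0.4910, 0.4460]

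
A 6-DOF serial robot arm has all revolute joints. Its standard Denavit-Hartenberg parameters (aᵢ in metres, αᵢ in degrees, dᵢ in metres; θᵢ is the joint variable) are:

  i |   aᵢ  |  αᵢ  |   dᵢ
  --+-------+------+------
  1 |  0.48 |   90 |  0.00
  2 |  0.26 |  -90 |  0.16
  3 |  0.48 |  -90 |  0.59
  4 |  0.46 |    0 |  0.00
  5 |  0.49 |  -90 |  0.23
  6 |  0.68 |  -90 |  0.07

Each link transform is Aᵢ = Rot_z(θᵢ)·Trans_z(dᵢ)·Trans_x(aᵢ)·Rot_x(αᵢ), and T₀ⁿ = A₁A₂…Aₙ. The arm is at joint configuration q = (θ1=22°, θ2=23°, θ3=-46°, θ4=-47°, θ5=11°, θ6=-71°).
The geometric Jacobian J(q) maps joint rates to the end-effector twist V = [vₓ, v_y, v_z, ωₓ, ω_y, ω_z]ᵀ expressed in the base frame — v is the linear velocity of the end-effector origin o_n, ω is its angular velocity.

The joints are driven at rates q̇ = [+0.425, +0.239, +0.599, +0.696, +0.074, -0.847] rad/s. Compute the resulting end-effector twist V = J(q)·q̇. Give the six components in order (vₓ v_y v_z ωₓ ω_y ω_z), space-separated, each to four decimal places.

-0.1272 1.8493 -0.4744 -0.5327 0.4902 1.6884

o_n = [1.7853, 0.1086, 1.9153]
J₁: ẑ×o_n = [-0.1086, 1.7853, 0.0000], ω = ẑ
J2: z=[0.3746, -0.9272, 0.0000] o=[0.4450, 0.1798, 0.0000] → [-1.7758, -0.7175, 1.2160, 0.3746, -0.9272, 0.0000]
J3: z=[-0.3623, -0.1464, 0.9205] o=[0.7269, 0.1211, 0.1016] → [-0.2539, 1.6314, 0.1595, -0.3623, -0.1464, 0.9205]
J4: z=[0.3537, 0.8921, 0.2811] o=[0.9271, -0.1704, 0.7750] → [0.9389, -0.1621, -0.6670, 0.3537, 0.8921, 0.2811]
J5: z=[0.3537, 0.8921, 0.2811] o=[1.0757, -0.3537, 1.1698] → [0.5352, -0.0643, -0.4695, 0.3537, 0.8921, 0.2811]
J6: z=[0.8000, -0.1328, -0.5852] o=[1.3946, -0.3601, 1.6072] → [0.2333, -0.4751, 0.4268, 0.8000, -0.1328, -0.5852]
V = J·q̇ = [-0.1272, 1.8493, -0.4744, -0.5327, 0.4902, 1.6884]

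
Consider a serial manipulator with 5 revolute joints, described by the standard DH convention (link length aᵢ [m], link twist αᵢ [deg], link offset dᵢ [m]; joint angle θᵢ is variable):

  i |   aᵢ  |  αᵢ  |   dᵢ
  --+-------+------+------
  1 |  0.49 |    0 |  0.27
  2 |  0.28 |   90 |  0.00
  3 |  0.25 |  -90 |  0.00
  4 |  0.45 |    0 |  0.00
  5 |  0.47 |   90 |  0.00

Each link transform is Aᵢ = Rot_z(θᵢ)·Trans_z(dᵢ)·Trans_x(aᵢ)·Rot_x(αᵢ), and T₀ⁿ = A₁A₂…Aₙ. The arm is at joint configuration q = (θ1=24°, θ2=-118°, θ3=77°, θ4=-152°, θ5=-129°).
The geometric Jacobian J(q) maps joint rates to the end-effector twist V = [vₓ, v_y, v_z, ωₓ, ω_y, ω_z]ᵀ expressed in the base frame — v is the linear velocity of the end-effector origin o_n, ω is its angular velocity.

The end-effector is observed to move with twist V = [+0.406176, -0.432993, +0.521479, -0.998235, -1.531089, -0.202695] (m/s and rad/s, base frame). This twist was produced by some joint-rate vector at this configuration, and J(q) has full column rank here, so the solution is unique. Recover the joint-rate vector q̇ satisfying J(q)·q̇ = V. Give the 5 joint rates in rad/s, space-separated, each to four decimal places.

-0.6290 0.7950 0.8890 -0.9900 -0.6490

o_n = [0.6785, -0.0845, 0.2138]
J₁: ẑ×o_n = [0.0845, 0.6785, -0.0000], ω = ẑ
J2: z=[0.0000, 0.0000, 1.0000] o=[0.4476, 0.1993, 0.2700] → [0.2838, 0.2309, -0.0000, 0.0000, 0.0000, 1.0000]
J3: z=[-0.9976, 0.0698, 0.0000] o=[0.4281, -0.0800, 0.2700] → [-0.0039, -0.0560, -0.0130, -0.9976, 0.0698, 0.0000]
J4: z=[0.0680, 0.9720, 0.2250] o=[0.4242, -0.1361, 0.5136] → [-0.3030, 0.0776, -0.2437, 0.0680, 0.9720, 0.2250]
J5: z=[0.0680, 0.9720, 0.2250] o=[0.2197, -0.0322, 0.1264] → [0.0967, 0.0973, -0.4495, 0.0680, 0.9720, 0.2250]
q̇ = J⁺·V = [-0.6290, 0.7950, 0.8890, -0.9900, -0.6490]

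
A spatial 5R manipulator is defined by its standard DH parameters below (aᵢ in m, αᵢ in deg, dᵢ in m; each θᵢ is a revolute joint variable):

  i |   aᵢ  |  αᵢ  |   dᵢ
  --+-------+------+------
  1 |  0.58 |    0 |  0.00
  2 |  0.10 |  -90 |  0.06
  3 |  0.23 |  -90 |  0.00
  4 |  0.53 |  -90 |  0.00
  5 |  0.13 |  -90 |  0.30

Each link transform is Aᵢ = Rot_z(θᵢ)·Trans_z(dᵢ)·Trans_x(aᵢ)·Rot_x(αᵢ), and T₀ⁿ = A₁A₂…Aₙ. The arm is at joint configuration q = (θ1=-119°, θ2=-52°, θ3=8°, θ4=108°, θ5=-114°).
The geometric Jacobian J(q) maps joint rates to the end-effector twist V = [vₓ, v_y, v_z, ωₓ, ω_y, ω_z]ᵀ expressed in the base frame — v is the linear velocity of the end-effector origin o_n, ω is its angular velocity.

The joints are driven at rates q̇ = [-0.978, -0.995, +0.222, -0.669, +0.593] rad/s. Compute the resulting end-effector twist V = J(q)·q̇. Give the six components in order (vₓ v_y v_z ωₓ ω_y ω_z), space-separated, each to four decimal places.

-0.0031 0.4797 -0.0134 0.5230 -0.3275 -1.2320

o_n = [-0.2218, -0.1323, -0.0294]
J₁: ẑ×o_n = [0.1323, -0.2218, 0.0000], ω = ẑ
J2: z=[0.0000, 0.0000, 1.0000] o=[-0.2812, -0.5073, 0.0000] → [-0.3750, 0.0594, 0.0000, 0.0000, 0.0000, 1.0000]
J3: z=[0.1564, -0.9877, 0.0000] o=[-0.3800, -0.5229, 0.0600] → [0.0883, 0.0140, 0.2173, 0.1564, -0.9877, 0.0000]
J4: z=[0.1375, 0.0218, -0.9903] o=[-0.6049, -0.5586, 0.0280] → [0.4208, -0.3715, 0.0503, 0.1375, 0.0218, -0.9903]
J5: z=[0.9785, -0.1579, 0.1324] o=[-0.5236, -0.0353, 0.0508] → [0.0255, 0.1184, -0.0473, 0.9785, -0.1579, 0.1324]
V = J·q̇ = [-0.0031, 0.4797, -0.0134, 0.5230, -0.3275, -1.2320]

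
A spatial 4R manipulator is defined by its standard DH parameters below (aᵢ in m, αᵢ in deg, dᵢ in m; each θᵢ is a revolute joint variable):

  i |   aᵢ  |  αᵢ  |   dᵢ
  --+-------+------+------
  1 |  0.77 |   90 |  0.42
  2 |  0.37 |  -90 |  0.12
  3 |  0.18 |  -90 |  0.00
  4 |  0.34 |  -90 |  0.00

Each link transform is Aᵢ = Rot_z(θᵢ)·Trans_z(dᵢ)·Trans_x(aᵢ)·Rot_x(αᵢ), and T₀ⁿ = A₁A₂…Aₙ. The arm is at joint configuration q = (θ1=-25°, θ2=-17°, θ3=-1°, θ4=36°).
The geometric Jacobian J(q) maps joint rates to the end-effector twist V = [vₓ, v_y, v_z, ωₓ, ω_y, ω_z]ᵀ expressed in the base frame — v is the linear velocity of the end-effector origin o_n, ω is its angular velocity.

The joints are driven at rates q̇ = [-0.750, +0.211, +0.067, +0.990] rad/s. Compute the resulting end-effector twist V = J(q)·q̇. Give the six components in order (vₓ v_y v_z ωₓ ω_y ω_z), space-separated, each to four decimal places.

-0.7087 -0.8738 -0.0486 0.3619 0.6906 -0.6910

o_n = [1.3059, -0.7501, -0.0123]
J₁: ẑ×o_n = [0.7501, 1.3059, -0.0000], ω = ẑ
J2: z=[-0.4226, -0.9063, 0.0000] o=[0.6979, -0.3254, 0.4200] → [0.3918, -0.1827, 0.7305, -0.4226, -0.9063, 0.0000]
J3: z=[0.2650, -0.1236, 0.9563] o=[0.9678, -0.5837, 0.3118] → [0.1992, 0.4092, -0.0023, 0.2650, -0.1236, 0.9563]
J4: z=[0.4377, 0.8991, -0.0051] o=[1.1225, -0.6593, 0.2592] → [-0.2446, 0.1179, -0.2046, 0.4377, 0.8991, -0.0051]
V = J·q̇ = [-0.7087, -0.8738, -0.0486, 0.3619, 0.6906, -0.6910]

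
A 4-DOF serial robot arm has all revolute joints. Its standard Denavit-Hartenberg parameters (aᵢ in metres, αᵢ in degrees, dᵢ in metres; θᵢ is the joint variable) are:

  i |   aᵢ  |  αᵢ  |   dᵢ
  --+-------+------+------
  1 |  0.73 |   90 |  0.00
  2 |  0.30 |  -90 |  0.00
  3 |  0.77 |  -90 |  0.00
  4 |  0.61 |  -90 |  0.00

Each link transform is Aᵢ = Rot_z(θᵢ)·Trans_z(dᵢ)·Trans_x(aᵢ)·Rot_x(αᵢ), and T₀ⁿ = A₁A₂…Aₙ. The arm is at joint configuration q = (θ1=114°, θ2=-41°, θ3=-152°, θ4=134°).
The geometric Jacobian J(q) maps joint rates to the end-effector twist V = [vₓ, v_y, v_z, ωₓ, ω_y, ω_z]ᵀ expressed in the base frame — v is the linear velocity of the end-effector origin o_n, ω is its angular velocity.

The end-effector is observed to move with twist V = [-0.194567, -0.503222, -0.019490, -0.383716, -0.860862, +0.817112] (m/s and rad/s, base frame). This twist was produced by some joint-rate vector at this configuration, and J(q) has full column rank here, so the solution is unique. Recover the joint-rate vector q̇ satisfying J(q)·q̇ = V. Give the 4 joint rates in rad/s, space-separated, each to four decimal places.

o_n = [-0.0296, 0.4661, -0.3274]
J₁: ẑ×o_n = [-0.4661, -0.0296, 0.0000], ω = ẑ
J2: z=[0.9135, 0.4067, 0.0000] o=[-0.2969, 0.6669, 0.0000] → [-0.1332, 0.2991, -0.2922, 0.9135, 0.4067, 0.0000]
J3: z=[-0.2668, 0.5993, 0.7547] o=[-0.3890, 0.8737, -0.1968] → [0.2294, 0.2364, -0.1066, -0.2668, 0.5993, 0.7547]
J4: z=[0.6625, 0.6828, -0.3080] o=[0.1499, 0.5520, 0.2492] → [-0.4202, 0.4373, 0.0656, 0.6625, 0.6828, -0.3080]
q̇ = J⁺·V = [0.9290, 0.0560, -0.4980, -0.8570]

0.9290 0.0560 -0.4980 -0.8570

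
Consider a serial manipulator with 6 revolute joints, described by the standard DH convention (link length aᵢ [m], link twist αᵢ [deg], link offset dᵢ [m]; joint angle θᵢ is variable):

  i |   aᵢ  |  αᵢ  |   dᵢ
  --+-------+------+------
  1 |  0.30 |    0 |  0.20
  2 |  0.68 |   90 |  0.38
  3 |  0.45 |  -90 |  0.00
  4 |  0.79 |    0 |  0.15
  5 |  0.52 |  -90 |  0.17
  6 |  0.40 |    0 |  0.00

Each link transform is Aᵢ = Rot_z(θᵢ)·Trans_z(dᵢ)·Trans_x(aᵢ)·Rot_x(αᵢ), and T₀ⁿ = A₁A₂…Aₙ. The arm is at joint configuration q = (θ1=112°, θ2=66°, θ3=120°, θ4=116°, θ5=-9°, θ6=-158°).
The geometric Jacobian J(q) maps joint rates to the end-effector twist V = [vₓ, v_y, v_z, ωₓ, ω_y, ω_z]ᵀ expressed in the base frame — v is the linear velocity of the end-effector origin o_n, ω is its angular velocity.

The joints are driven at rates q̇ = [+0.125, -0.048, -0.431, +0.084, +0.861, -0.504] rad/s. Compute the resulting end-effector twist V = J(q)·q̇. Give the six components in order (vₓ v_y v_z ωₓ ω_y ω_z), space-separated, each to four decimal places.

-0.1340 0.1133 0.1325 1.0386 -0.6150 0.0219

o_n = [-0.3851, -0.5655, 0.3971]
J₁: ẑ×o_n = [0.5655, -0.3851, 0.0000], ω = ẑ
J2: z=[0.0000, 0.0000, 1.0000] o=[-0.1124, 0.2782, 0.2000] → [0.8437, -0.2727, 0.0000, 0.0000, 0.0000, 1.0000]
J3: z=[0.0349, 0.9994, 0.0000] o=[-0.7920, 0.3019, 0.5800] → [-0.1828, 0.0064, -0.4369, 0.0349, 0.9994, 0.0000]
J4: z=[0.8655, -0.0302, -0.5000] o=[-0.5671, 0.2940, 0.9697] → [-0.4125, 0.4046, -0.7384, 0.8655, -0.0302, -0.5000]
J5: z=[0.8655, -0.0302, -0.5000] o=[-0.6351, -0.4141, 0.5948] → [-0.0697, 0.0461, -0.1235, 0.8655, -0.0302, -0.5000]
J6: z=[-0.4677, 0.3089, -0.8282] o=[-0.5813, -0.9135, 0.3781] → [0.2941, -0.1537, -0.2234, -0.4677, 0.3089, -0.8282]
V = J·q̇ = [-0.1340, 0.1133, 0.1325, 1.0386, -0.6150, 0.0219]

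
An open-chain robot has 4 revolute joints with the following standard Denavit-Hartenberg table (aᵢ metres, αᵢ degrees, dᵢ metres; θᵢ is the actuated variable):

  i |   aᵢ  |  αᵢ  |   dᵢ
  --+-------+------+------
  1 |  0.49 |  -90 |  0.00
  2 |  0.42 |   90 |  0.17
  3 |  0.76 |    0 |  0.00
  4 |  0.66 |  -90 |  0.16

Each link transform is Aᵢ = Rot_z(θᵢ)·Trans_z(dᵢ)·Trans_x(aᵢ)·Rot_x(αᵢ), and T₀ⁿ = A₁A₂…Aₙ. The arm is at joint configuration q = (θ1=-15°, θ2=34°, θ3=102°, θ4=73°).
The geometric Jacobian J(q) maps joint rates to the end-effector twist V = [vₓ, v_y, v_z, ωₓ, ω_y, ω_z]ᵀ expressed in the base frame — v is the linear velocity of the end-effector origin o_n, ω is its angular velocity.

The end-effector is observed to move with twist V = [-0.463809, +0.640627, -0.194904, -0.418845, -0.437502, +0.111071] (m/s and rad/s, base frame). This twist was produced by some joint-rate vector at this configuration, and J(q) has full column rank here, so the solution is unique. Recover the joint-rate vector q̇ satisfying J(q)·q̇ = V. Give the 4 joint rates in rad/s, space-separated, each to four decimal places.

o_n = [0.4943, 0.8727, 0.3538]
J₁: ẑ×o_n = [-0.8727, 0.4943, 0.0000], ω = ẑ
J2: z=[0.2588, 0.9659, 0.0000] o=[0.4733, -0.1268, 0.0000] → [0.3418, -0.0916, 0.2384, 0.2588, 0.9659, 0.0000]
J3: z=[0.5401, -0.1447, 0.8290] o=[0.8536, -0.0527, -0.2349] → [-0.8524, -0.6159, 0.4479, 0.5401, -0.1447, 0.8290]
J4: z=[0.5401, -0.1447, 0.8290] o=[0.9195, 0.6992, -0.1465] → [-0.2162, -0.6227, 0.0322, 0.5401, -0.1447, 0.8290]
q̇ = J⁺·V = [0.5430, -0.5310, -0.1240, -0.3970]

0.5430 -0.5310 -0.1240 -0.3970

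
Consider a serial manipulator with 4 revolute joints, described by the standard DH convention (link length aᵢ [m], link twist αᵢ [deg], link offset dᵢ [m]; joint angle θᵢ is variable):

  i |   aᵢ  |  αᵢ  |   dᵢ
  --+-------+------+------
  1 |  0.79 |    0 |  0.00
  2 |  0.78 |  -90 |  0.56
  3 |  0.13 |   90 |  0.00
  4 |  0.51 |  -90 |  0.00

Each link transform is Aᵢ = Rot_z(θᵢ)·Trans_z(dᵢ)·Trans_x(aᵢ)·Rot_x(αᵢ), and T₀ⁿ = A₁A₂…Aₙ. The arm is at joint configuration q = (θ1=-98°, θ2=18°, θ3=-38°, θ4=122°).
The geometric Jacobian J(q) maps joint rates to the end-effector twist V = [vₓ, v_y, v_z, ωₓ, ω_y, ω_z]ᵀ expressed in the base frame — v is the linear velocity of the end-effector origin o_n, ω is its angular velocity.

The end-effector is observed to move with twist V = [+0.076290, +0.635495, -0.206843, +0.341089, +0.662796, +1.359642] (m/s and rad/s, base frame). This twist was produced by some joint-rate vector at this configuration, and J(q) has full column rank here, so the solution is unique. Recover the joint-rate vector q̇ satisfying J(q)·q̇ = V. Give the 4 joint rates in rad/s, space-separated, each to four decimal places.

0.0590 0.5410 0.4510 0.9640

o_n = [0.4322, -1.3665, 0.4736]
J₁: ẑ×o_n = [1.3665, 0.4322, -0.0000], ω = ẑ
J2: z=[0.0000, 0.0000, 1.0000] o=[-0.1099, -0.7823, 0.0000] → [0.5842, 0.5422, -0.0000, 0.0000, 0.0000, 1.0000]
J3: z=[0.9848, 0.1736, 0.0000] o=[0.0255, -1.5505, 0.5600] → [-0.0150, 0.0850, 0.1105, 0.9848, 0.1736, 0.0000]
J4: z=[-0.1069, 0.6063, 0.7880] o=[0.0433, -1.6513, 0.6400] → [-0.3253, 0.2887, -0.2663, -0.1069, 0.6063, 0.7880]
q̇ = J⁺·V = [0.0590, 0.5410, 0.4510, 0.9640]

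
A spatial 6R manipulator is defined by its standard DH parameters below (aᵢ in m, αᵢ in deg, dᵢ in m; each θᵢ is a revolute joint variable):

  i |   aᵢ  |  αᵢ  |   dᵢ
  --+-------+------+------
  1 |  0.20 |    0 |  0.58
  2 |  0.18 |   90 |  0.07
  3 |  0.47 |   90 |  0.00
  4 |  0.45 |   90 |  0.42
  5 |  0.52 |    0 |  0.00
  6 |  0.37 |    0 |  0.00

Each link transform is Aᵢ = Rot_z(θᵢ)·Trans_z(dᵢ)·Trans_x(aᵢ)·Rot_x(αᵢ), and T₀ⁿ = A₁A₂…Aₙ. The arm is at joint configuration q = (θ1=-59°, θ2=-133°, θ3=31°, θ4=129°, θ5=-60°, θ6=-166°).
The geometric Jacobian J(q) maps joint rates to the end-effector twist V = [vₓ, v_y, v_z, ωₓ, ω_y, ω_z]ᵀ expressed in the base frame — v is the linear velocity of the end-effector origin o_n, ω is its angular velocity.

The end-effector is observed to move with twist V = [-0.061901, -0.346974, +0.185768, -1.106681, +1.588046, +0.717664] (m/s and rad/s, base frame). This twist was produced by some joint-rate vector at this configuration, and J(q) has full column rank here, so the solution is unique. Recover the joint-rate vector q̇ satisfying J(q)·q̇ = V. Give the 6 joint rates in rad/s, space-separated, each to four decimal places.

o_n = [-0.2737, 0.2685, 0.5431]
J₁: ẑ×o_n = [-0.2685, -0.2737, 0.0000], ω = ẑ
J2: z=[0.0000, 0.0000, 1.0000] o=[0.1030, -0.1714, 0.5800] → [-0.4400, -0.3767, 0.0000, 0.0000, 0.0000, 1.0000]
J3: z=[0.2079, 0.9781, 0.0000] o=[-0.0731, -0.1340, 0.6500] → [-0.1046, 0.0222, 0.2800, 0.2079, 0.9781, 0.0000]
J4: z=[-0.5038, 0.1071, -0.8572] o=[-0.4671, -0.0502, 0.8921] → [0.2359, -0.3416, -0.1813, -0.5038, 0.1071, -0.8572]
J5: z=[-0.5207, 0.7541, 0.4003] o=[-0.3686, 0.2863, 0.3862] → [0.1254, 0.1197, -0.0622, -0.5207, 0.7541, 0.4003]
J6: z=[-0.5207, 0.7541, 0.4003] o=[0.0375, 0.4066, 0.6879] → [-0.0540, -0.2000, 0.3066, -0.5207, 0.7541, 0.4003]
q̇ = J⁺·V = [-0.3940, 0.7120, 0.1760, 0.3850, 0.9560, 0.8670]

-0.3940 0.7120 0.1760 0.3850 0.9560 0.8670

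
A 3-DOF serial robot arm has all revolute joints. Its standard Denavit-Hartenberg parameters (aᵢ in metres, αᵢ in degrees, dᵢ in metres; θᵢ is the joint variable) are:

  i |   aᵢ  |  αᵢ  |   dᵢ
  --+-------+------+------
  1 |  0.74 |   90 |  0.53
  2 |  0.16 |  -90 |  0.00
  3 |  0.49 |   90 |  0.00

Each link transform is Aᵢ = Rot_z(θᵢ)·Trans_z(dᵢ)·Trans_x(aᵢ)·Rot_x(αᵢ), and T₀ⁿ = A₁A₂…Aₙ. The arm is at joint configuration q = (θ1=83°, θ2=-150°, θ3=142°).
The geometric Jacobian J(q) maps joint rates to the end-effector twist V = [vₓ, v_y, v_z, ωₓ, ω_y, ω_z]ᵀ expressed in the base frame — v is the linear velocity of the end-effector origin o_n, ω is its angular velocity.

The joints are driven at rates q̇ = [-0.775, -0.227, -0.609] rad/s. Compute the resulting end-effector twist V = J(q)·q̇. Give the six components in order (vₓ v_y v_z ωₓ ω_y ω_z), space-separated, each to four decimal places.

0.4987 0.0399 -0.1363 -0.2624 -0.2746 -0.2476

o_n = [-0.1854, 0.9656, 0.6431]
J₁: ẑ×o_n = [-0.9656, -0.1854, 0.0000], ω = ẑ
J2: z=[0.9925, -0.1219, 0.0000] o=[0.0902, 0.7345, 0.5300] → [-0.0138, -0.1122, 0.1958, 0.9925, -0.1219, 0.0000]
J3: z=[0.0609, 0.4963, -0.8660] o=[0.0733, 0.5970, 0.4500] → [0.4151, 0.2123, 0.1508, 0.0609, 0.4963, -0.8660]
V = J·q̇ = [0.4987, 0.0399, -0.1363, -0.2624, -0.2746, -0.2476]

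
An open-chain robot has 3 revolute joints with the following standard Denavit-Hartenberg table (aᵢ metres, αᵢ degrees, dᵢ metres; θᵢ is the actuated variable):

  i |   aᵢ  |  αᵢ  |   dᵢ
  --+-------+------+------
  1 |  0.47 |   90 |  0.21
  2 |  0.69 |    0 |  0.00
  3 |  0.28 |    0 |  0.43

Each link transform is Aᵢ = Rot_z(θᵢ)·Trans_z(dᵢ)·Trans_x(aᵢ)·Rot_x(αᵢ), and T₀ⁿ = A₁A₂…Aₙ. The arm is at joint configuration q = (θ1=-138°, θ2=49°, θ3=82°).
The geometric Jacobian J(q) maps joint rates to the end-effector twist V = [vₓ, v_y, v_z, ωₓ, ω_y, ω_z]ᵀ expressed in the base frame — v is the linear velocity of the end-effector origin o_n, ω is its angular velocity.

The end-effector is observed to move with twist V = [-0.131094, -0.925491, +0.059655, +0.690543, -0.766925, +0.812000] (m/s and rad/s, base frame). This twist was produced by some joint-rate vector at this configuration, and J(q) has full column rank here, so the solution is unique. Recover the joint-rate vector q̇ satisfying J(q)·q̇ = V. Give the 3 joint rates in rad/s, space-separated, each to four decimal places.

0.8120 -0.2870 -0.7450

o_n = [-0.8369, -0.1749, 0.9421]
J₁: ẑ×o_n = [0.1749, -0.8369, 0.0000], ω = ẑ
J2: z=[-0.6691, 0.7431, 0.0000] o=[-0.3493, -0.3145, 0.2100] → [0.5440, 0.4898, 0.2690, -0.6691, 0.7431, 0.0000]
J3: z=[-0.6691, 0.7431, 0.0000] o=[-0.6857, -0.6174, 0.7307] → [0.1570, 0.1414, -0.1837, -0.6691, 0.7431, 0.0000]
q̇ = J⁺·V = [0.8120, -0.2870, -0.7450]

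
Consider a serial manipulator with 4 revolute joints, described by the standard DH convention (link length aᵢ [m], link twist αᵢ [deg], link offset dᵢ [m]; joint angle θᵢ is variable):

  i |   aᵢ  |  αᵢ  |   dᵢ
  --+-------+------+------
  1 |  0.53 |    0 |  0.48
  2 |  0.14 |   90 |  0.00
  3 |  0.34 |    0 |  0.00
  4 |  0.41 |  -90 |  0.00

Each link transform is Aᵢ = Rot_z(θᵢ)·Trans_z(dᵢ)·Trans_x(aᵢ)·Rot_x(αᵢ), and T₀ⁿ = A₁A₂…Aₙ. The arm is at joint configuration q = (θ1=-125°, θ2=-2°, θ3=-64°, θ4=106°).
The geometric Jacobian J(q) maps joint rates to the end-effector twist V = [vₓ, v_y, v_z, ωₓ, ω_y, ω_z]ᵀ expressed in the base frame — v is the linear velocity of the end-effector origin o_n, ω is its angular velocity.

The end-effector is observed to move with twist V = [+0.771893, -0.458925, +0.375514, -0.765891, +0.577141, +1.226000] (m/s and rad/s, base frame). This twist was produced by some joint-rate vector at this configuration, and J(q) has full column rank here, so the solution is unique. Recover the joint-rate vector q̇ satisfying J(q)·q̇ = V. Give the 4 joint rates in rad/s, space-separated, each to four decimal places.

o_n = [-0.6613, -0.9083, 0.4488]
J₁: ẑ×o_n = [0.9083, -0.6613, 0.0000], ω = ẑ
J2: z=[0.0000, 0.0000, 1.0000] o=[-0.3040, -0.4342, 0.4800] → [0.4742, -0.3573, 0.0000, 0.0000, 0.0000, 1.0000]
J3: z=[-0.7986, 0.6018, 0.0000] o=[-0.3882, -0.5460, 0.4800] → [-0.0188, -0.0250, 0.4537, -0.7986, 0.6018, 0.0000]
J4: z=[-0.7986, 0.6018, 0.0000] o=[-0.4779, -0.6650, 0.1744] → [0.1651, 0.2191, 0.3047, -0.7986, 0.6018, 0.0000]
q̇ = J⁺·V = [0.3110, 0.9150, 0.5590, 0.4000]

0.3110 0.9150 0.5590 0.4000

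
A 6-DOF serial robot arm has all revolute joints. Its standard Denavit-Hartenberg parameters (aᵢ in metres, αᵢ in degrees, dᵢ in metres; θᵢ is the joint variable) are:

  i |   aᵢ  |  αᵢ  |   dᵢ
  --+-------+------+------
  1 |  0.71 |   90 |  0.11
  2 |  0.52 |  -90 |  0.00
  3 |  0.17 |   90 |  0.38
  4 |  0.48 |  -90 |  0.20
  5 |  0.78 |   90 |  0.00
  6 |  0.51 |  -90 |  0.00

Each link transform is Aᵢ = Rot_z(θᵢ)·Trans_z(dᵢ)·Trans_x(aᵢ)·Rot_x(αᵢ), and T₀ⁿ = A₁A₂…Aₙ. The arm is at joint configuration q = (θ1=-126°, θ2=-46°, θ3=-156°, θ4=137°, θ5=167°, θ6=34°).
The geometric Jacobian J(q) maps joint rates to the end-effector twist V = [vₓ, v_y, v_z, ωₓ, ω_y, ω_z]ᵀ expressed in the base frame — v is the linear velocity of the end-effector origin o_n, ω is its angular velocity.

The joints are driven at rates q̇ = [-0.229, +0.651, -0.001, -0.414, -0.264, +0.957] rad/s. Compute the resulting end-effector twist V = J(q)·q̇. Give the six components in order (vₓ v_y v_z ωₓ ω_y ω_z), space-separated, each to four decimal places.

o_n = [-0.5453, -0.3076, -0.1770]
J₁: ẑ×o_n = [0.3076, -0.5453, 0.0000], ω = ẑ
J2: z=[-0.8090, 0.5878, 0.0000] o=[-0.4173, -0.5744, 0.1100] → [-0.1687, -0.2322, -0.1406, -0.8090, 0.5878, 0.0000]
J3: z=[-0.4228, -0.5820, 0.6947] o=[-0.6296, -0.8666, -0.2641] → [-0.4390, 0.0954, -0.1873, -0.4228, -0.5820, 0.6947]
J4: z=[0.9051, -0.3084, 0.2926] o=[-0.7828, -0.9599, 0.1116] → [-0.1018, 0.3307, 0.6636, 0.9051, -0.3084, 0.2926]
J5: z=[0.2793, -0.0876, -0.9562] o=[-0.7557, -1.4762, 0.1669] → [1.1475, -0.1051, 0.3448, 0.2793, -0.0876, -0.9562]
J6: z=[-0.9540, 0.0874, -0.2866] o=[-0.6709, -0.7022, 0.1207] → [0.0871, -0.3200, -0.3874, -0.9540, 0.0874, -0.2866]
V = J·q̇ = [-0.3573, -0.4418, -0.8279, -1.8877, 0.6177, -0.3727]

-0.3573 -0.4418 -0.8279 -1.8877 0.6177 -0.3727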